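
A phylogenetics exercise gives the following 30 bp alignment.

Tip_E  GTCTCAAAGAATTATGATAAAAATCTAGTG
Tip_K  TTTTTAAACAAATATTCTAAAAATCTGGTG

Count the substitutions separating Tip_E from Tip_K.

Mismatches occur at site 1 (G↔T), site 3 (C↔T), site 5 (C↔T), site 9 (G↔C), site 12 (T↔A), site 16 (G↔T), site 17 (A↔C), site 27 (A↔G).
That gives 8 mismatches out of 30 aligned sites, so the Hamming distance is 8.

8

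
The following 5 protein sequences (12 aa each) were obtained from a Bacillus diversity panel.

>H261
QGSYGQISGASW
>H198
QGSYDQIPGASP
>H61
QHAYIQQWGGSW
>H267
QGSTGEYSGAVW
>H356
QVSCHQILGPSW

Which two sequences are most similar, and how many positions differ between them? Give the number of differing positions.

Pairwise Hamming distances:
  H261 vs H198: 3
  H261 vs H61: 6
  H261 vs H267: 4
  H261 vs H356: 5
  H198 vs H61: 7
  H198 vs H267: 7
  H198 vs H356: 6
  H61 vs H267: 9
  H61 vs H356: 7
  H267 vs H356: 8
The smallest is 3, between H261 and H198.

3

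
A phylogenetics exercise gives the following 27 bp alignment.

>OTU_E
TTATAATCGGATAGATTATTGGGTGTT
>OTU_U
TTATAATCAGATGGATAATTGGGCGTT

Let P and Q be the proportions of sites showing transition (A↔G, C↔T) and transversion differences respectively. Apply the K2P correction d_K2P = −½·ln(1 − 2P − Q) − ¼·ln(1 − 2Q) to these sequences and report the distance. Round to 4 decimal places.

The sequences differ at positions 9 (G/A, transition), 13 (A/G, transition), 17 (T/A, transversion), 24 (T/C, transition).
Of the 4 differences, 3 transitions and 1 transversion over 27 sites: P = 3/27 = 0.111111, Q = 1/27 = 0.037037.
d = −0.5·ln(0.740741) − 0.25·ln(0.925926) = −0.5·(-0.300104) − 0.25·(-0.076961) = 0.1693.

0.1693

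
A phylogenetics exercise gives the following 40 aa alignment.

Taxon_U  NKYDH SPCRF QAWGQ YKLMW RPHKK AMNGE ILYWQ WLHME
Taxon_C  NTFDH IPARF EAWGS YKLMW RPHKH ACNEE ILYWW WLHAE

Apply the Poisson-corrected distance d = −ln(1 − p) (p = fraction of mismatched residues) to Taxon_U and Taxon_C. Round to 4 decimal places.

0.3216

Differing sites — 2:K/T; 3:Y/F; 6:S/I; 8:C/A; 11:Q/E; 15:Q/S; 25:K/H; 27:M/C; 29:G/E; 35:Q/W; 39:M/A.
p = 11/40 = 0.275000.
d = −ln(1 − 0.275000) = −ln(0.725000) = 0.3216.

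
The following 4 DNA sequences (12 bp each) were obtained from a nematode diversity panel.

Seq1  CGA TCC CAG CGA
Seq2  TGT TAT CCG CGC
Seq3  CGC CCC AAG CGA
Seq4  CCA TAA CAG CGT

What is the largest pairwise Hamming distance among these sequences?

8

Pairwise Hamming distances:
  Seq1 vs Seq2: 6
  Seq1 vs Seq3: 3
  Seq1 vs Seq4: 4
  Seq2 vs Seq3: 8
  Seq2 vs Seq4: 6
  Seq3 vs Seq4: 7
The largest is 8, between Seq2 and Seq3.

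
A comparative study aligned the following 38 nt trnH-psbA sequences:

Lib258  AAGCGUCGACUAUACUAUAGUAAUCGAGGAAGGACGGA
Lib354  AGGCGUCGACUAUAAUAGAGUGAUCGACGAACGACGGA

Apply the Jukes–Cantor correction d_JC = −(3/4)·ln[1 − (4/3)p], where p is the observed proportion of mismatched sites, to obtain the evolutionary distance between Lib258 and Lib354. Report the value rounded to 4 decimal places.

Differing sites — 2:A/G; 15:C/A; 18:U/G; 22:A/G; 28:G/C; 32:G/C.
p = 6/38 = 0.157895.
d = −0.75 · ln(1 − (4/3)·0.157895) = −0.75 · ln(0.789473) = −0.75 · (-0.236390) = 0.1773.

0.1773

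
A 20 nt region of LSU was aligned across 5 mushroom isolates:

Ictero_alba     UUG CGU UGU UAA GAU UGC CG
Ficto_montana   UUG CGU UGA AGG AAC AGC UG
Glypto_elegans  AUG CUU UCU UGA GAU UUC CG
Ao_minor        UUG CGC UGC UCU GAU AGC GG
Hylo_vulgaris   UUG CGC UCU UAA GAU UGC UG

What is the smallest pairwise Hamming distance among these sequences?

3

Pairwise Hamming distances:
  Ictero_alba vs Ficto_montana: 8
  Ictero_alba vs Glypto_elegans: 5
  Ictero_alba vs Ao_minor: 6
  Ictero_alba vs Hylo_vulgaris: 3
  Ficto_montana vs Glypto_elegans: 11
  Ficto_montana vs Ao_minor: 8
  Ficto_montana vs Hylo_vulgaris: 9
  Glypto_elegans vs Ao_minor: 10
  Glypto_elegans vs Hylo_vulgaris: 6
  Ao_minor vs Hylo_vulgaris: 6
The smallest is 3, between Ictero_alba and Hylo_vulgaris.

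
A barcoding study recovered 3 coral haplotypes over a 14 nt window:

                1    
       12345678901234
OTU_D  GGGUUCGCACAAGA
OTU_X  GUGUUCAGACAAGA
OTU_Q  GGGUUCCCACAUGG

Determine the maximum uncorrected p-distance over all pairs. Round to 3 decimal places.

0.357

Pairwise Hamming distances:
  OTU_D vs OTU_X: 3
  OTU_D vs OTU_Q: 3
  OTU_X vs OTU_Q: 5
The largest is 5 mismatches, between OTU_X and OTU_Q; p = 5/14 = 0.357.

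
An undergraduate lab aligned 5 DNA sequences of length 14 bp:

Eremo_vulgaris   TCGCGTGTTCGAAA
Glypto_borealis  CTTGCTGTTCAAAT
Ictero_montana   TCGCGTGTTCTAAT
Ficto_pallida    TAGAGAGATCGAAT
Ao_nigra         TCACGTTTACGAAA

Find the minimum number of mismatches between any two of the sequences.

Pairwise Hamming distances:
  Eremo_vulgaris vs Glypto_borealis: 7
  Eremo_vulgaris vs Ictero_montana: 2
  Eremo_vulgaris vs Ficto_pallida: 5
  Eremo_vulgaris vs Ao_nigra: 3
  Glypto_borealis vs Ictero_montana: 6
  Glypto_borealis vs Ficto_pallida: 8
  Glypto_borealis vs Ao_nigra: 9
  Ictero_montana vs Ficto_pallida: 5
  Ictero_montana vs Ao_nigra: 5
  Ficto_pallida vs Ao_nigra: 8
The smallest is 2, between Eremo_vulgaris and Ictero_montana.

2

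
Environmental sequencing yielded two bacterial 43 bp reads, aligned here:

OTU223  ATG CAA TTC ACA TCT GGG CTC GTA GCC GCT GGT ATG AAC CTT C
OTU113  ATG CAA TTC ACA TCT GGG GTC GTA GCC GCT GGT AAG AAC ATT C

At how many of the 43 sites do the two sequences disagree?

3

The sequences differ at positions 19 (C/G), 35 (T/A), 40 (C/A).
That gives 3 mismatches out of 43 aligned sites, so the Hamming distance is 3.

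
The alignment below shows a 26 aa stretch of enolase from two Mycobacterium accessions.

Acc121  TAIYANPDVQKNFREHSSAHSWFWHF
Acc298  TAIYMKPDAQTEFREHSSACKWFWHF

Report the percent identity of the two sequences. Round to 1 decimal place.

73.1%

Differing sites — 5:A/M; 6:N/K; 9:V/A; 11:K/T; 12:N/E; 20:H/C; 21:S/K.
19 of the 26 sites match, so the percent identity is 19/26 × 100 = 73.1%.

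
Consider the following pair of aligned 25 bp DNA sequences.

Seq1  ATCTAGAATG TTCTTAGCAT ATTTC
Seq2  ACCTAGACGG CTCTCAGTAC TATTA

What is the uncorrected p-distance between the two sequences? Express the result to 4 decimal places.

0.4000

The sequences differ at positions 2 (T/C), 8 (A/C), 9 (T/G), 11 (T/C), 15 (T/C), 18 (C/T), 20 (T/C), 21 (A/T), 22 (T/A), 25 (C/A).
There are 10 differences over 25 sites, so p = 10/25 = 0.4000.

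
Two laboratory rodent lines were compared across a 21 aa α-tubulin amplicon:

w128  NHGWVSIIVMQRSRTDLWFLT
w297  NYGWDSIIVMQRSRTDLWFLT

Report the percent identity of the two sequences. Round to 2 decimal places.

Mismatches occur at site 2 (H→Y), site 5 (V→D).
19 of the 21 sites match, so the percent identity is 19/21 × 100 = 90.48%.

90.48%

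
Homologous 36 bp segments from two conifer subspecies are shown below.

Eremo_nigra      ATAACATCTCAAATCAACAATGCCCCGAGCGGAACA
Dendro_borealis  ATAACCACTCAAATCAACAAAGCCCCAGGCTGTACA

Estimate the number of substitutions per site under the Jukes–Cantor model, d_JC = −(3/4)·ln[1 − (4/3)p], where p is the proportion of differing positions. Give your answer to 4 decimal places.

The sequences differ at positions 6 (A/C), 7 (T/A), 21 (T/A), 27 (G/A), 28 (A/G), 31 (G/T), 33 (A/T).
p = 7/36 = 0.194444.
d = −0.75 · ln(1 − (4/3)·0.194444) = −0.75 · ln(0.740741) = −0.75 · (-0.300104) = 0.2251.

0.2251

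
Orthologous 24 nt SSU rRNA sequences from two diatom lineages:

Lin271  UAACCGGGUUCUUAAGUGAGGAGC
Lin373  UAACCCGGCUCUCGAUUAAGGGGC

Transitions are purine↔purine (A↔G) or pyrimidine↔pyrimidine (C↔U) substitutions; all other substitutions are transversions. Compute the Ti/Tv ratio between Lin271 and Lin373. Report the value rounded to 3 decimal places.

2.500

Mismatches occur at site 6 (G→C, transversion), site 9 (U→C, transition), site 13 (U→C, transition), site 14 (A→G, transition), site 16 (G→U, transversion), site 18 (G→A, transition), site 22 (A→G, transition).
Of the 7 differences, 5 transitions and 2 transversions, so Ti/Tv = 5/2 = 2.500.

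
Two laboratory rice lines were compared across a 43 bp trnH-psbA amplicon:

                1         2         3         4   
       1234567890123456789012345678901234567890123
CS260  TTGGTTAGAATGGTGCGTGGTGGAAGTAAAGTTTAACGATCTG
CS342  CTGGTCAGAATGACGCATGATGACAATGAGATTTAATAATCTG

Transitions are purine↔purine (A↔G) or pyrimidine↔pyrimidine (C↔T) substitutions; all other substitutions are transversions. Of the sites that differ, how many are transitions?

13

Differing sites — 1:T/C (Ti); 6:T/C (Ti); 13:G/A (Ti); 14:T/C (Ti); 17:G/A (Ti); 20:G/A (Ti); 23:G/A (Ti); 24:A/C (Tv); 26:G/A (Ti); 28:A/G (Ti); 30:A/G (Ti); 31:G/A (Ti); 37:C/T (Ti); 38:G/A (Ti).
Of the 14 differences, 13 transitions and 1 transversion, so the answer is 13.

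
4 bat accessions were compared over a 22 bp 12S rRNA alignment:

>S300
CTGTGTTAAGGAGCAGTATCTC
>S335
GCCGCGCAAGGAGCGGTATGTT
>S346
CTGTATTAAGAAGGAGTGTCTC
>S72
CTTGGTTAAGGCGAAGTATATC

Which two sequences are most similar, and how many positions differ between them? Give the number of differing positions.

Pairwise Hamming distances:
  S300 vs S335: 10
  S300 vs S346: 4
  S300 vs S72: 5
  S335 vs S346: 13
  S335 vs S72: 11
  S346 vs S72: 8
The smallest is 4, between S300 and S346.

4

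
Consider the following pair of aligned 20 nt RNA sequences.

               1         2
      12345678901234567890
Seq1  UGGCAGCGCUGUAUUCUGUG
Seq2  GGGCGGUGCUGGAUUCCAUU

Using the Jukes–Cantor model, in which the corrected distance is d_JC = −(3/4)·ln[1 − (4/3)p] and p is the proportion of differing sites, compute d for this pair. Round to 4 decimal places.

0.4715

Mismatches occur at site 1 (U→G), site 5 (A→G), site 7 (C→U), site 12 (U→G), site 17 (U→C), site 18 (G→A), site 20 (G→U).
p = 7/20 = 0.350000.
d = −0.75 · ln(1 − (4/3)·0.350000) = −0.75 · ln(0.533333) = −0.75 · (-0.628609) = 0.4715.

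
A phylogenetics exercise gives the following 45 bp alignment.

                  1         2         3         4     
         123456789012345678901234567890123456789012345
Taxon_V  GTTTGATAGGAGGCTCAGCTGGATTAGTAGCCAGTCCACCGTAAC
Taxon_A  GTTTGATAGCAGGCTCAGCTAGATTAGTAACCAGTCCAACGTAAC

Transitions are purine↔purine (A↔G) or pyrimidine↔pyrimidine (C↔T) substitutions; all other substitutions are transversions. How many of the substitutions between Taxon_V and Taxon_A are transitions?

2

The sequences differ at positions 10 (G/C, transversion), 21 (G/A, transition), 30 (G/A, transition), 39 (C/A, transversion).
Of the 4 differences, 2 transitions and 2 transversions, so the answer is 2.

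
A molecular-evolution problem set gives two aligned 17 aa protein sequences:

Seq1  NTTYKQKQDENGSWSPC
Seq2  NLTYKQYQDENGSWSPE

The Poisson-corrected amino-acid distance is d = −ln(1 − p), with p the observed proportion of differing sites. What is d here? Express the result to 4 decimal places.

The sequences differ at positions 2 (T/L), 7 (K/Y), 17 (C/E).
p = 3/17 = 0.176471.
d = −ln(1 − 0.176471) = −ln(0.823529) = 0.1942.

0.1942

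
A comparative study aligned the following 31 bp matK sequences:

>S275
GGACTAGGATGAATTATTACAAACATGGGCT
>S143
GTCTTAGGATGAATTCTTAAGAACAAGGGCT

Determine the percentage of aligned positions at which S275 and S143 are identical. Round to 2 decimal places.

77.42%

Mismatches occur at site 2 (G/T), site 3 (A/C), site 4 (C/T), site 16 (A/C), site 20 (C/A), site 21 (A/G), site 26 (T/A).
24 of the 31 sites match, so the percent identity is 24/31 × 100 = 77.42%.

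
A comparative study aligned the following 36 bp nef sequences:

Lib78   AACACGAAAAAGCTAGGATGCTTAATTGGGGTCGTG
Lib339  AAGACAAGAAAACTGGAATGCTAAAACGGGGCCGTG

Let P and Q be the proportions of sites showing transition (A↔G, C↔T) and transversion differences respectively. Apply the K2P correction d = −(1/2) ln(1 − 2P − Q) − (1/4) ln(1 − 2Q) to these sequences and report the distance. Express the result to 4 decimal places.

0.3651

Mismatches occur at site 3 (C↔G, transversion), site 6 (G↔A, transition), site 8 (A↔G, transition), site 12 (G↔A, transition), site 15 (A↔G, transition), site 17 (G↔A, transition), site 23 (T↔A, transversion), site 26 (T↔A, transversion), site 27 (T↔C, transition), site 32 (T↔C, transition).
Of the 10 differences, 7 transitions and 3 transversions over 36 sites: P = 7/36 = 0.194444, Q = 3/36 = 0.083333.
d = −0.5·ln(0.527779) − 0.25·ln(0.833334) = −0.5·(-0.639078) − 0.25·(-0.182321) = 0.3651.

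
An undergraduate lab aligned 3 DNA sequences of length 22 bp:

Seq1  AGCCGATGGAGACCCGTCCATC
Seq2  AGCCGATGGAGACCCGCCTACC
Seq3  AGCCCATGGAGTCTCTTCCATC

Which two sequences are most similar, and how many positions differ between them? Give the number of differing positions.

3

Pairwise Hamming distances:
  Seq1 vs Seq2: 3
  Seq1 vs Seq3: 4
  Seq2 vs Seq3: 7
The smallest is 3, between Seq1 and Seq2.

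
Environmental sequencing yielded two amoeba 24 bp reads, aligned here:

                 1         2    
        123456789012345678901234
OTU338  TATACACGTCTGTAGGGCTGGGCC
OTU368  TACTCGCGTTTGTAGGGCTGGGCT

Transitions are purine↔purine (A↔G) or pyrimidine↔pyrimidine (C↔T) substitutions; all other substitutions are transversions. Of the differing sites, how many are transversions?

1

The sequences differ at positions 3 (T/C, transition), 4 (A/T, transversion), 6 (A/G, transition), 10 (C/T, transition), 24 (C/T, transition).
Of the 5 differences, 4 transitions and 1 transversion, so the answer is 1.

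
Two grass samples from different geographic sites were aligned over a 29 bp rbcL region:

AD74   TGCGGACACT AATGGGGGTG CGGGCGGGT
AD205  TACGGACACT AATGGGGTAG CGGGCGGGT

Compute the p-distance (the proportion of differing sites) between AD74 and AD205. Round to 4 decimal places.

The sequences differ at positions 2 (G/A), 18 (G/T), 19 (T/A).
There are 3 differences over 29 sites, so p = 3/29 = 0.1034.

0.1034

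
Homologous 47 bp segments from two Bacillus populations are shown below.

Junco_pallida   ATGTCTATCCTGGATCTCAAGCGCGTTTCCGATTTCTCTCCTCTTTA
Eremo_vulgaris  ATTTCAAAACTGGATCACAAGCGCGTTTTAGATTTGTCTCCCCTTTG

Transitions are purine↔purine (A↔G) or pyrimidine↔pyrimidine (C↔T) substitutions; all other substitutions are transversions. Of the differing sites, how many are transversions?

7

The sequences differ at positions 3 (G/T, transversion), 6 (T/A, transversion), 8 (T/A, transversion), 9 (C/A, transversion), 17 (T/A, transversion), 29 (C/T, transition), 30 (C/A, transversion), 36 (C/G, transversion), 42 (T/C, transition), 47 (A/G, transition).
Of the 10 differences, 3 transitions and 7 transversions, so the answer is 7.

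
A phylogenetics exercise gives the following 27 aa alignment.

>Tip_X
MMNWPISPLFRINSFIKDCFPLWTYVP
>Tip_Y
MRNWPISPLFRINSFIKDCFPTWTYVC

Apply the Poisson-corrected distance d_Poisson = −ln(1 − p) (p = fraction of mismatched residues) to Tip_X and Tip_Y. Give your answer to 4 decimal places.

0.1178

The sequences differ at positions 2 (M/R), 22 (L/T), 27 (P/C).
p = 3/27 = 0.111111.
d = −ln(1 − 0.111111) = −ln(0.888889) = 0.1178.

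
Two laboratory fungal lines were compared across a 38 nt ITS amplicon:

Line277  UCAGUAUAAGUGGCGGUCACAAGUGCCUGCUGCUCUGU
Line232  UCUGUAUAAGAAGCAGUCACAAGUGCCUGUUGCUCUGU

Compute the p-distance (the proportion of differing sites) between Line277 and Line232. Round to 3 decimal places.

0.132

Differing sites — 3:A/U; 11:U/A; 12:G/A; 15:G/A; 30:C/U.
There are 5 differences over 38 sites, so p = 5/38 = 0.132.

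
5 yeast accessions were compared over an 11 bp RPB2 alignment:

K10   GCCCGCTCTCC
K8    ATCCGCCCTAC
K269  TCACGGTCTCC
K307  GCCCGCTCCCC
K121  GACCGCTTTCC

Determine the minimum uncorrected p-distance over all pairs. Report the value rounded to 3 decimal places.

0.091

Pairwise Hamming distances:
  K10 vs K8: 4
  K10 vs K269: 3
  K10 vs K307: 1
  K10 vs K121: 2
  K8 vs K269: 6
  K8 vs K307: 5
  K8 vs K121: 5
  K269 vs K307: 4
  K269 vs K121: 5
  K307 vs K121: 3
The smallest is 1 mismatch, between K10 and K307; p = 1/11 = 0.091.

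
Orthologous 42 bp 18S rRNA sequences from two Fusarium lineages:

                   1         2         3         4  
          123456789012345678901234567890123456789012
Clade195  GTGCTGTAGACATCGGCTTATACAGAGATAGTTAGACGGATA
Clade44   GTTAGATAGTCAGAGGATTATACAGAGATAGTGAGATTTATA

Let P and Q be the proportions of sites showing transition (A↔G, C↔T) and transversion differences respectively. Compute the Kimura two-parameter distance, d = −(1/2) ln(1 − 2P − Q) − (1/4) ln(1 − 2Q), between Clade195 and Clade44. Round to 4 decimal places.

Mismatches occur at site 3 (G↔T, transversion), site 4 (C↔A, transversion), site 5 (T↔G, transversion), site 6 (G↔A, transition), site 10 (A↔T, transversion), site 13 (T↔G, transversion), site 14 (C↔A, transversion), site 17 (C↔A, transversion), site 33 (T↔G, transversion), site 37 (C↔T, transition), site 38 (G↔T, transversion), site 39 (G↔T, transversion).
Of the 12 differences, 2 transitions and 10 transversions over 42 sites: P = 2/42 = 0.047619, Q = 10/42 = 0.238095.
d = −0.5·ln(0.666667) − 0.25·ln(0.523810) = −0.5·(-0.405465) − 0.25·(-0.646626) = 0.3644.

0.3644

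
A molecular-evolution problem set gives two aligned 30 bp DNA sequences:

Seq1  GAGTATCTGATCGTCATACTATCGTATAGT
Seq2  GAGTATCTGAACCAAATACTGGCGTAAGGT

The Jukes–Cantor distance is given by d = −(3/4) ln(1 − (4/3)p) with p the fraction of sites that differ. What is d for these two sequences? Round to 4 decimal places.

Mismatches occur at site 11 (T→A), site 13 (G→C), site 14 (T→A), site 15 (C→A), site 21 (A→G), site 22 (T→G), site 27 (T→A), site 28 (A→G).
p = 8/30 = 0.266667.
d = −0.75 · ln(1 − (4/3)·0.266667) = −0.75 · ln(0.644444) = −0.75 · (-0.439367) = 0.3295.

0.3295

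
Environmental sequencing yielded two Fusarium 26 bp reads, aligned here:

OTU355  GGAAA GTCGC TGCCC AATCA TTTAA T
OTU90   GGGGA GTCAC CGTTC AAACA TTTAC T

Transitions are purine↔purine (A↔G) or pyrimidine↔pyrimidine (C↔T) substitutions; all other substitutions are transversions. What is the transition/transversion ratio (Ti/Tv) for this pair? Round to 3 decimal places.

Mismatches occur at site 3 (A↔G, transition), site 4 (A↔G, transition), site 9 (G↔A, transition), site 11 (T↔C, transition), site 13 (C↔T, transition), site 14 (C↔T, transition), site 18 (T↔A, transversion), site 25 (A↔C, transversion).
Of the 8 differences, 6 transitions and 2 transversions, so Ti/Tv = 6/2 = 3.000.

3.000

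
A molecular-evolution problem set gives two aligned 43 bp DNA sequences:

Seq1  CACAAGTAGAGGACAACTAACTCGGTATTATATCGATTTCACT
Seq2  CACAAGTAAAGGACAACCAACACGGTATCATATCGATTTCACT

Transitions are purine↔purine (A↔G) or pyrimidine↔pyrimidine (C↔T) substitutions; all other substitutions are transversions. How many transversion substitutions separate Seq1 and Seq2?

1

The sequences differ at positions 9 (G/A, transition), 18 (T/C, transition), 22 (T/A, transversion), 29 (T/C, transition).
Of the 4 differences, 3 transitions and 1 transversion, so the answer is 1.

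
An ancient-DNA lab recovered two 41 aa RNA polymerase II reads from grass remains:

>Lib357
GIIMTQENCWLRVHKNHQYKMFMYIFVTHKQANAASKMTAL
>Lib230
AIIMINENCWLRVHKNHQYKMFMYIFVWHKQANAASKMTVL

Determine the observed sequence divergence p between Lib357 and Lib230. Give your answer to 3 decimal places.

0.122

Mismatches occur at site 1 (G↔A), site 5 (T↔I), site 6 (Q↔N), site 28 (T↔W), site 40 (A↔V).
There are 5 differences over 41 sites, so p = 5/41 = 0.122.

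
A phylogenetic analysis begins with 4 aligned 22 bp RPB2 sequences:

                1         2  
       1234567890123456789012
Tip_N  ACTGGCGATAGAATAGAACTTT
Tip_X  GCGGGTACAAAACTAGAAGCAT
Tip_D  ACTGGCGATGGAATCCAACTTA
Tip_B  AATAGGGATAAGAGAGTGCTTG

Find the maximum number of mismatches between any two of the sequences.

Pairwise Hamming distances:
  Tip_N vs Tip_X: 11
  Tip_N vs Tip_D: 4
  Tip_N vs Tip_B: 9
  Tip_X vs Tip_D: 15
  Tip_X vs Tip_B: 17
  Tip_D vs Tip_B: 12
The largest is 17, between Tip_X and Tip_B.

17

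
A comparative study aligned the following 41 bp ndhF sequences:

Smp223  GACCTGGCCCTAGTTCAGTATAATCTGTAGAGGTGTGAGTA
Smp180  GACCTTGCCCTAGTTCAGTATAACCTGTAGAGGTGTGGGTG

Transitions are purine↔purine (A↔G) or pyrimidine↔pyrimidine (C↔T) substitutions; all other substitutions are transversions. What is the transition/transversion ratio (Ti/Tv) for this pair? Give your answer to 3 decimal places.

3.000

Mismatches occur at site 6 (G→T, transversion), site 24 (T→C, transition), site 38 (A→G, transition), site 41 (A→G, transition).
Of the 4 differences, 3 transitions and 1 transversion, so Ti/Tv = 3/1 = 3.000.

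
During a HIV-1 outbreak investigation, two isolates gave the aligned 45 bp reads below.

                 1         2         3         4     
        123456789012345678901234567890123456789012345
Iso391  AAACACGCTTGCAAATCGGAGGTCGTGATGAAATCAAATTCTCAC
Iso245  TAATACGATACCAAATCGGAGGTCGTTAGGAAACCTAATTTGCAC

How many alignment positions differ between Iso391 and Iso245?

Mismatches occur at site 1 (A→T), site 4 (C→T), site 8 (C→A), site 10 (T→A), site 11 (G→C), site 27 (G→T), site 29 (T→G), site 34 (T→C), site 36 (A→T), site 41 (C→T), site 42 (T→G).
That gives 11 mismatches out of 45 aligned sites, so the Hamming distance is 11.

11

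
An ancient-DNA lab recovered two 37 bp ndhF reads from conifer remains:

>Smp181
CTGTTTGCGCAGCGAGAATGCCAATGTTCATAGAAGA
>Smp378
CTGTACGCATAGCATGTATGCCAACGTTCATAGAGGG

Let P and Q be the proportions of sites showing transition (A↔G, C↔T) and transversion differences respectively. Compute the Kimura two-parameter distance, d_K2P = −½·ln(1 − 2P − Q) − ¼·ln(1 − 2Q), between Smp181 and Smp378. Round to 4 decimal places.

Differing sites — 5:T/A (Tv); 6:T/C (Ti); 9:G/A (Ti); 10:C/T (Ti); 14:G/A (Ti); 15:A/T (Tv); 17:A/T (Tv); 25:T/C (Ti); 35:A/G (Ti); 37:A/G (Ti).
Of the 10 differences, 7 transitions and 3 transversions over 37 sites: P = 7/37 = 0.189189, Q = 3/37 = 0.081081.
d = −0.5·ln(0.540541) − 0.25·ln(0.837838) = −0.5·(-0.615185) − 0.25·(-0.176931) = 0.3518.

0.3518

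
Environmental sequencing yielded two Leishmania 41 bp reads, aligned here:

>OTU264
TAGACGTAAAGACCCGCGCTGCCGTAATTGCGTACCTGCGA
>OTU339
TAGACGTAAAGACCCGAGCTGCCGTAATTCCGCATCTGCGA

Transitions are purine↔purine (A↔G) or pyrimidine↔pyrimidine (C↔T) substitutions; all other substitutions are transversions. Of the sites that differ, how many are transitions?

Differing sites — 17:C/A (Tv); 30:G/C (Tv); 33:T/C (Ti); 35:C/T (Ti).
Of the 4 differences, 2 transitions and 2 transversions, so the answer is 2.

2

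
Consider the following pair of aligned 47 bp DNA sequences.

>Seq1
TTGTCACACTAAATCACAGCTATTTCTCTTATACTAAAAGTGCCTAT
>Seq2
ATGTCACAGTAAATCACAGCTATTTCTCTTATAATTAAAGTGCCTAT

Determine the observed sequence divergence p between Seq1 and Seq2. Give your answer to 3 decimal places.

Differing sites — 1:T/A; 9:C/G; 34:C/A; 36:A/T.
There are 4 differences over 47 sites, so p = 4/47 = 0.085.

0.085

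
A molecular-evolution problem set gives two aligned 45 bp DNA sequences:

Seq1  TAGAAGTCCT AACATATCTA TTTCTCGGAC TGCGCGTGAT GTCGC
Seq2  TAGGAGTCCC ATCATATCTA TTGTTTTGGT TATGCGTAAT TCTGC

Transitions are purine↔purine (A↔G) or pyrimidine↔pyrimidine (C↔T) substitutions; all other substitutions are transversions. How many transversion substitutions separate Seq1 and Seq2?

4

Mismatches occur at site 4 (A/G, transition), site 10 (T/C, transition), site 12 (A/T, transversion), site 23 (T/G, transversion), site 24 (C/T, transition), site 26 (C/T, transition), site 27 (G/T, transversion), site 29 (A/G, transition), site 30 (C/T, transition), site 32 (G/A, transition), site 33 (C/T, transition), site 38 (G/A, transition), site 41 (G/T, transversion), site 42 (T/C, transition), site 43 (C/T, transition).
Of the 15 differences, 11 transitions and 4 transversions, so the answer is 4.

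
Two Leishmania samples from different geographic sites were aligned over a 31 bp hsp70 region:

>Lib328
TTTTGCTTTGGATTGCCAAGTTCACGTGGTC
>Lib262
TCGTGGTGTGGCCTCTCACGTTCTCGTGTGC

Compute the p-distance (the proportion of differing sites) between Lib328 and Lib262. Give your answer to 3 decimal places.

Mismatches occur at site 2 (T↔C), site 3 (T↔G), site 6 (C↔G), site 8 (T↔G), site 12 (A↔C), site 13 (T↔C), site 15 (G↔C), site 16 (C↔T), site 19 (A↔C), site 24 (A↔T), site 29 (G↔T), site 30 (T↔G).
There are 12 differences over 31 sites, so p = 12/31 = 0.387.

0.387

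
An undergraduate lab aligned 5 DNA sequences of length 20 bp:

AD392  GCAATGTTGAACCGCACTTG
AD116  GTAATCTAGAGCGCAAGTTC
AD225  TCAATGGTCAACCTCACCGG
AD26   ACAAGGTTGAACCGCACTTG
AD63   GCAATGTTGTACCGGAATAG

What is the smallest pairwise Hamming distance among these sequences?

Pairwise Hamming distances:
  AD392 vs AD116: 9
  AD392 vs AD225: 6
  AD392 vs AD26: 2
  AD392 vs AD63: 4
  AD116 vs AD225: 14
  AD116 vs AD26: 11
  AD116 vs AD63: 11
  AD225 vs AD26: 7
  AD225 vs AD63: 9
  AD26 vs AD63: 6
The smallest is 2, between AD392 and AD26.

2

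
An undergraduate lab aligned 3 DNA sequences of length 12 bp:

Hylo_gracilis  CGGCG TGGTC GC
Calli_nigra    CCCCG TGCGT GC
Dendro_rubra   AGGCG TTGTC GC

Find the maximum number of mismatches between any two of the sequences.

7

Pairwise Hamming distances:
  Hylo_gracilis vs Calli_nigra: 5
  Hylo_gracilis vs Dendro_rubra: 2
  Calli_nigra vs Dendro_rubra: 7
The largest is 7, between Calli_nigra and Dendro_rubra.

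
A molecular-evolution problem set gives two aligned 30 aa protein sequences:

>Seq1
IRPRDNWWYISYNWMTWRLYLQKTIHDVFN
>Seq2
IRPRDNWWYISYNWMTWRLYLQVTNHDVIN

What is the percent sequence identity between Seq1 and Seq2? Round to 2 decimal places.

90.00%

The sequences differ at positions 23 (K/V), 25 (I/N), 29 (F/I).
27 of the 30 sites match, so the percent identity is 27/30 × 100 = 90.00%.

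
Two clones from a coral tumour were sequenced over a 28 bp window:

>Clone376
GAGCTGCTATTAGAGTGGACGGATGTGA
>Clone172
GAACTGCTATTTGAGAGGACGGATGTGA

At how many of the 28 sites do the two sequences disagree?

3

Differing sites — 3:G/A; 12:A/T; 16:T/A.
That gives 3 mismatches out of 28 aligned sites, so the Hamming distance is 3.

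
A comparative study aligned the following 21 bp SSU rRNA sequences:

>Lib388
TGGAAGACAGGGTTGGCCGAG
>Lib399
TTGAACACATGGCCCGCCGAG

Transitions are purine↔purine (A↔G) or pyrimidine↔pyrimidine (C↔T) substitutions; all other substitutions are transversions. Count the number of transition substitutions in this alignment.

2

The sequences differ at positions 2 (G/T, transversion), 6 (G/C, transversion), 10 (G/T, transversion), 13 (T/C, transition), 14 (T/C, transition), 15 (G/C, transversion).
Of the 6 differences, 2 transitions and 4 transversions, so the answer is 2.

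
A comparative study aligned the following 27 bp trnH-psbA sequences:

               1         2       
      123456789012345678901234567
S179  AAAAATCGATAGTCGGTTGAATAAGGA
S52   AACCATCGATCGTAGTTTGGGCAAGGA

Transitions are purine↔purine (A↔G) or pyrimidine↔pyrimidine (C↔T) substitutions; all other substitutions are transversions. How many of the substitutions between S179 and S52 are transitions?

3

Mismatches occur at site 3 (A→C, transversion), site 4 (A→C, transversion), site 11 (A→C, transversion), site 14 (C→A, transversion), site 16 (G→T, transversion), site 20 (A→G, transition), site 21 (A→G, transition), site 22 (T→C, transition).
Of the 8 differences, 3 transitions and 5 transversions, so the answer is 3.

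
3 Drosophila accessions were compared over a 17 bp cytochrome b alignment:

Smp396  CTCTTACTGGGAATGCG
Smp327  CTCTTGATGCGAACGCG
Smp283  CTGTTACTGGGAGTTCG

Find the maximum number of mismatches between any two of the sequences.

Pairwise Hamming distances:
  Smp396 vs Smp327: 4
  Smp396 vs Smp283: 3
  Smp327 vs Smp283: 7
The largest is 7, between Smp327 and Smp283.

7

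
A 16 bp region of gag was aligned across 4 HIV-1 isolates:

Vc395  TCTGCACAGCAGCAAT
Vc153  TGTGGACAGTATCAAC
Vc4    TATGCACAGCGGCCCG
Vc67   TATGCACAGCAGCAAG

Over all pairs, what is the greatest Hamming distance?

Pairwise Hamming distances:
  Vc395 vs Vc153: 5
  Vc395 vs Vc4: 5
  Vc395 vs Vc67: 2
  Vc153 vs Vc4: 8
  Vc153 vs Vc67: 5
  Vc4 vs Vc67: 3
The largest is 8, between Vc153 and Vc4.

8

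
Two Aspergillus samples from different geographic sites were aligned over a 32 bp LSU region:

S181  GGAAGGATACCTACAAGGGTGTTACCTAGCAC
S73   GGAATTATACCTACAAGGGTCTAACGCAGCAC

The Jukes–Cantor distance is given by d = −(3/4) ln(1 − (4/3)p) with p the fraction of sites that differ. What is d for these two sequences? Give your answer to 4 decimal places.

Differing sites — 5:G/T; 6:G/T; 21:G/C; 23:T/A; 26:C/G; 27:T/C.
p = 6/32 = 0.187500.
d = −0.75 · ln(1 − (4/3)·0.187500) = −0.75 · ln(0.750000) = −0.75 · (-0.287682) = 0.2158.

0.2158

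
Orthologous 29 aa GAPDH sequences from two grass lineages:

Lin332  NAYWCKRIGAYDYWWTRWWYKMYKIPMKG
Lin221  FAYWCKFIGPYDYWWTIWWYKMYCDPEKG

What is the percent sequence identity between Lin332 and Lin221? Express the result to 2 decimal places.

Mismatches occur at site 1 (N/F), site 7 (R/F), site 10 (A/P), site 17 (R/I), site 24 (K/C), site 25 (I/D), site 27 (M/E).
22 of the 29 sites match, so the percent identity is 22/29 × 100 = 75.86%.

75.86%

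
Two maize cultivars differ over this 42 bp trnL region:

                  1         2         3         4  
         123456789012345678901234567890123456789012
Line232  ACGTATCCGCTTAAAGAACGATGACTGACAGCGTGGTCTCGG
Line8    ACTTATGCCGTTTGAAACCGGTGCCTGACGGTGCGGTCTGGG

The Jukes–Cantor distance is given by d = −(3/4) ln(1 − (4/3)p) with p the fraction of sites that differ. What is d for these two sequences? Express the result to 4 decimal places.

Mismatches occur at site 3 (G→T), site 7 (C→G), site 9 (G→C), site 10 (C→G), site 13 (A→T), site 14 (A→G), site 16 (G→A), site 18 (A→C), site 21 (A→G), site 24 (A→C), site 30 (A→G), site 32 (C→T), site 34 (T→C), site 40 (C→G).
p = 14/42 = 0.333333.
d = −0.75 · ln(1 − (4/3)·0.333333) = −0.75 · ln(0.555556) = −0.75 · (-0.587786) = 0.4408.

0.4408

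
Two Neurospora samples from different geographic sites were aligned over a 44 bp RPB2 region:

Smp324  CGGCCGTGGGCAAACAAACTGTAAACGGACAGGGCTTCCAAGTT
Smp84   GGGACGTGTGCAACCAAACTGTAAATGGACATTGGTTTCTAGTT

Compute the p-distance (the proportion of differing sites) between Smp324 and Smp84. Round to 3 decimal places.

Differing sites — 1:C/G; 4:C/A; 9:G/T; 14:A/C; 26:C/T; 32:G/T; 33:G/T; 35:C/G; 38:C/T; 40:A/T.
There are 10 differences over 44 sites, so p = 10/44 = 0.227.

0.227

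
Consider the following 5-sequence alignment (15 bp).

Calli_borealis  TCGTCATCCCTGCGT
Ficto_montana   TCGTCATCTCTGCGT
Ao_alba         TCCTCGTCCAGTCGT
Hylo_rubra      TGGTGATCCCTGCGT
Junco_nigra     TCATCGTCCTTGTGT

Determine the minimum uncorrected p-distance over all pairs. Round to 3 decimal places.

0.067

Pairwise Hamming distances:
  Calli_borealis vs Ficto_montana: 1
  Calli_borealis vs Ao_alba: 5
  Calli_borealis vs Hylo_rubra: 2
  Calli_borealis vs Junco_nigra: 4
  Ficto_montana vs Ao_alba: 6
  Ficto_montana vs Hylo_rubra: 3
  Ficto_montana vs Junco_nigra: 5
  Ao_alba vs Hylo_rubra: 7
  Ao_alba vs Junco_nigra: 5
  Hylo_rubra vs Junco_nigra: 6
The smallest is 1 mismatch, between Calli_borealis and Ficto_montana; p = 1/15 = 0.067.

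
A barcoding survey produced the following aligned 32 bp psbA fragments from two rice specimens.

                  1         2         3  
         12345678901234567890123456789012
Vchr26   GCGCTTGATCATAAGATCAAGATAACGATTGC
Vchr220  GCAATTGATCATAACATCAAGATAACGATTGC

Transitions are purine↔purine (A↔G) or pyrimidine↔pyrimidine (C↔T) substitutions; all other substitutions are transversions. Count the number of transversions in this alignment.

2

Differing sites — 3:G/A (Ti); 4:C/A (Tv); 15:G/C (Tv).
Of the 3 differences, 1 transition and 2 transversions, so the answer is 2.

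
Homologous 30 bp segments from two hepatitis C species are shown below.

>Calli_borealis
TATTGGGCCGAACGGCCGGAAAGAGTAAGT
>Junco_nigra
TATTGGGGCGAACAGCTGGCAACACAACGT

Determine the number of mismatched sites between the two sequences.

8

The sequences differ at positions 8 (C/G), 14 (G/A), 17 (C/T), 20 (A/C), 23 (G/C), 25 (G/C), 26 (T/A), 28 (A/C).
That gives 8 mismatches out of 30 aligned sites, so the Hamming distance is 8.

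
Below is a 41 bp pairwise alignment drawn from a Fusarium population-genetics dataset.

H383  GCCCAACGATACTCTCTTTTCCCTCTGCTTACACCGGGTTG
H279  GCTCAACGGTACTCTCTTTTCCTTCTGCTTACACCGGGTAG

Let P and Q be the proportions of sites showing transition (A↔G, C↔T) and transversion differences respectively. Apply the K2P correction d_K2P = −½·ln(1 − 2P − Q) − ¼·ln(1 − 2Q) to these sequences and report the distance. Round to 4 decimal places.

Differing sites — 3:C/T (Ti); 9:A/G (Ti); 23:C/T (Ti); 40:T/A (Tv).
Of the 4 differences, 3 transitions and 1 transversion over 41 sites: P = 3/41 = 0.073171, Q = 1/41 = 0.024390.
d = −0.5·ln(0.829268) − 0.25·ln(0.951220) = −0.5·(-0.187212) − 0.25·(-0.050010) = 0.1061.

0.1061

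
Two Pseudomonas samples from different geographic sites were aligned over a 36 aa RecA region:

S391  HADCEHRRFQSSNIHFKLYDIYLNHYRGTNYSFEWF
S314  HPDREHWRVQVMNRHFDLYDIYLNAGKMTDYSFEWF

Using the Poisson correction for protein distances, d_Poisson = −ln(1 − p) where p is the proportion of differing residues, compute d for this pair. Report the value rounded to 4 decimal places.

0.4480

Differing sites — 2:A/P; 4:C/R; 7:R/W; 9:F/V; 11:S/V; 12:S/M; 14:I/R; 17:K/D; 25:H/A; 26:Y/G; 27:R/K; 28:G/M; 30:N/D.
p = 13/36 = 0.361111.
d = −ln(1 − 0.361111) = −ln(0.638889) = 0.4480.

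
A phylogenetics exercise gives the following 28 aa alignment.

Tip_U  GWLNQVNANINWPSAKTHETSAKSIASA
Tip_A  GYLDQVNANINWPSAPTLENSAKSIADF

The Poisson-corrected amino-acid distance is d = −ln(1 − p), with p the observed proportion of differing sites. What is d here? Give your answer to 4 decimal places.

Mismatches occur at site 2 (W/Y), site 4 (N/D), site 16 (K/P), site 18 (H/L), site 20 (T/N), site 27 (S/D), site 28 (A/F).
p = 7/28 = 0.250000.
d = −ln(1 − 0.250000) = −ln(0.750000) = 0.2877.

0.2877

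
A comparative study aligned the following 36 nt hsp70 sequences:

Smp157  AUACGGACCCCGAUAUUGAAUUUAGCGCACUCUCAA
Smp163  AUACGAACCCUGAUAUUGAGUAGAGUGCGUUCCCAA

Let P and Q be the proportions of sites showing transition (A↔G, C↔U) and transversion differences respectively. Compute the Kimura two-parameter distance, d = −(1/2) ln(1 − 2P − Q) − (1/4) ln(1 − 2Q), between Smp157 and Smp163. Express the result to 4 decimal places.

Mismatches occur at site 6 (G→A, transition), site 11 (C→U, transition), site 20 (A→G, transition), site 22 (U→A, transversion), site 23 (U→G, transversion), site 26 (C→U, transition), site 29 (A→G, transition), site 30 (C→U, transition), site 33 (U→C, transition).
Of the 9 differences, 7 transitions and 2 transversions over 36 sites: P = 7/36 = 0.194444, Q = 2/36 = 0.055556.
d = −0.5·ln(0.555556) − 0.25·ln(0.888888) = −0.5·(-0.587786) − 0.25·(-0.117784) = 0.3233.

0.3233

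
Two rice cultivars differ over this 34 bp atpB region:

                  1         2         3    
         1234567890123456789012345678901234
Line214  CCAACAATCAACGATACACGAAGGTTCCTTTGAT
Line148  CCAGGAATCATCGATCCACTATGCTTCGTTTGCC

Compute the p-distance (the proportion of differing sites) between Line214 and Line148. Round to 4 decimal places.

0.2941

Differing sites — 4:A/G; 5:C/G; 11:A/T; 16:A/C; 20:G/T; 22:A/T; 24:G/C; 28:C/G; 33:A/C; 34:T/C.
There are 10 differences over 34 sites, so p = 10/34 = 0.2941.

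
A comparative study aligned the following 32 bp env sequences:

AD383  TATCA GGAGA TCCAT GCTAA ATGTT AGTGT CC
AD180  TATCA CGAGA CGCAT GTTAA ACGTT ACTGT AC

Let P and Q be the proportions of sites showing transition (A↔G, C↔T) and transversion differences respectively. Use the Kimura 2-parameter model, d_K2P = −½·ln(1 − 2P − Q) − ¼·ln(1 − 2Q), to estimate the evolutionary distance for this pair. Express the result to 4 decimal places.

0.2593

Differing sites — 6:G/C (Tv); 11:T/C (Ti); 12:C/G (Tv); 17:C/T (Ti); 22:T/C (Ti); 27:G/C (Tv); 31:C/A (Tv).
Of the 7 differences, 3 transitions and 4 transversions over 32 sites: P = 3/32 = 0.093750, Q = 4/32 = 0.125000.
d = −0.5·ln(0.687500) − 0.25·ln(0.750000) = −0.5·(-0.374693) − 0.25·(-0.287682) = 0.2593.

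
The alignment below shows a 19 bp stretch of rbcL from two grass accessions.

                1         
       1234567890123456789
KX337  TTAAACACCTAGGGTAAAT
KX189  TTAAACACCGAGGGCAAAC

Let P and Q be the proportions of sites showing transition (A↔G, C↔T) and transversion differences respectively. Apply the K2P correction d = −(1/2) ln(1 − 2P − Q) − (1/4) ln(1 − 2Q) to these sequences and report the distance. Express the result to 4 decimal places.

Differing sites — 10:T/G (Tv); 15:T/C (Ti); 19:T/C (Ti).
Of the 3 differences, 2 transitions and 1 transversion over 19 sites: P = 2/19 = 0.105263, Q = 1/19 = 0.052632.
d = −0.5·ln(0.736842) − 0.25·ln(0.894736) = −0.5·(-0.305382) − 0.25·(-0.111227) = 0.1805.

0.1805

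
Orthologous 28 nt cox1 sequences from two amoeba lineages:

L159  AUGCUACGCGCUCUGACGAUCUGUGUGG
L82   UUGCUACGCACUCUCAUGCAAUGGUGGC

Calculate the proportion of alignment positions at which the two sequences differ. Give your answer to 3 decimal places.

Mismatches occur at site 1 (A↔U), site 10 (G↔A), site 15 (G↔C), site 17 (C↔U), site 19 (A↔C), site 20 (U↔A), site 21 (C↔A), site 24 (U↔G), site 25 (G↔U), site 26 (U↔G), site 28 (G↔C).
There are 11 differences over 28 sites, so p = 11/28 = 0.393.

0.393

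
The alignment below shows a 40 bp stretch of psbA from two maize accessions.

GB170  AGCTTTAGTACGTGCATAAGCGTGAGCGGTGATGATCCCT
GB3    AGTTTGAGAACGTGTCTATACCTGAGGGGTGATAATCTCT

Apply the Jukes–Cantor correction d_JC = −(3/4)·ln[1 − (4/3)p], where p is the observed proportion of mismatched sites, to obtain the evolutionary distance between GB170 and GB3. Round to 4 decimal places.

0.3426

Mismatches occur at site 3 (C→T), site 6 (T→G), site 9 (T→A), site 15 (C→T), site 16 (A→C), site 19 (A→T), site 20 (G→A), site 22 (G→C), site 27 (C→G), site 34 (G→A), site 38 (C→T).
p = 11/40 = 0.275000.
d = −0.75 · ln(1 − (4/3)·0.275000) = −0.75 · ln(0.633333) = −0.75 · (-0.456759) = 0.3426.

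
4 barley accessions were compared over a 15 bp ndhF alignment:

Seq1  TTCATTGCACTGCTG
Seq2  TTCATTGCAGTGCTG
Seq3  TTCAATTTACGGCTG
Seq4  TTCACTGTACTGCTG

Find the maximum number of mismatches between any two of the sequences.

Pairwise Hamming distances:
  Seq1 vs Seq2: 1
  Seq1 vs Seq3: 4
  Seq1 vs Seq4: 2
  Seq2 vs Seq3: 5
  Seq2 vs Seq4: 3
  Seq3 vs Seq4: 3
The largest is 5, between Seq2 and Seq3.

5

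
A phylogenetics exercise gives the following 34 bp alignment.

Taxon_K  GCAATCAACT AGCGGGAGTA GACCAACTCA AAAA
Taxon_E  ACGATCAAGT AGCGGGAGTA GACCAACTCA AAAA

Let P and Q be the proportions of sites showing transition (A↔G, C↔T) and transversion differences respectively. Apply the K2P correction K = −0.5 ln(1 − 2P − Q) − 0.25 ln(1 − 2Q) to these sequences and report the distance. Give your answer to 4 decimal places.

Mismatches occur at site 1 (G→A, transition), site 3 (A→G, transition), site 9 (C→G, transversion).
Of the 3 differences, 2 transitions and 1 transversion over 34 sites: P = 2/34 = 0.058824, Q = 1/34 = 0.029412.
d = −0.5·ln(0.852940) − 0.25·ln(0.941176) = −0.5·(-0.159066) − 0.25·(-0.060625) = 0.0947.

0.0947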